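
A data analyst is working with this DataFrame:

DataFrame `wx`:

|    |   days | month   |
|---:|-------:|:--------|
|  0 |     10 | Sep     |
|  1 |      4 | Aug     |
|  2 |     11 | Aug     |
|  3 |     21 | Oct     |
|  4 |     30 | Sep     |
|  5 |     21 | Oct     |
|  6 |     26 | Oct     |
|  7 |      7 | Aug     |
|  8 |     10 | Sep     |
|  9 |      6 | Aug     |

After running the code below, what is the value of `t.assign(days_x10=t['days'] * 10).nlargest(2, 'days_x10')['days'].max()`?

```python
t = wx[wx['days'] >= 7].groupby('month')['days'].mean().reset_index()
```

22.6666666667

filter rows where days >= 7:
   days month
0    10   Sep
2    11   Aug
3    21   Oct
4    30   Sep
5    21   Oct
6    26   Oct
7     7   Aug
8    10   Sep
group by month, mean of days:
month
Aug     9.000000
Oct    22.666667
Sep    16.666667
Name: days, dtype: float64
reset_index():
  month       days
0   Aug   9.000000
1   Oct  22.666667
2   Sep  16.666667
add column days_x10 = t['days'] * 10:
  month       days    days_x10
0   Aug   9.000000   90.000000
1   Oct  22.666667  226.666667
2   Sep  16.666667  166.666667
take 2 rows with largest days_x10:
  month       days    days_x10
1   Oct  22.666667  226.666667
2   Sep  16.666667  166.666667
So max() = 22.6666666667.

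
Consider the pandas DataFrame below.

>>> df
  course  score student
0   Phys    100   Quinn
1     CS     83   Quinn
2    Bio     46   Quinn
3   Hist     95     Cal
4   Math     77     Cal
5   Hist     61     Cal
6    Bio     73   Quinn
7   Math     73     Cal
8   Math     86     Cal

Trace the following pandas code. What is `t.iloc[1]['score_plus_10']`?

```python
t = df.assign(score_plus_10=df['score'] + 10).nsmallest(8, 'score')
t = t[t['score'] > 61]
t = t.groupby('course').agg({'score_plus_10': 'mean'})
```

93.0

add column score_plus_10 = df['score'] + 10:
  course  score student  score_plus_10
0   Phys    100   Quinn            110
1     CS     83   Quinn             93
2    Bio     46   Quinn             56
3   Hist     95     Cal            105
4   Math     77     Cal             87
5   Hist     61     Cal             71
6    Bio     73   Quinn             83
7   Math     73     Cal             83
8   Math     86     Cal             96
take 8 rows with smallest score:
  course  score student  score_plus_10
2    Bio     46   Quinn             56
5   Hist     61     Cal             71
6    Bio     73   Quinn             83
7   Math     73     Cal             83
4   Math     77     Cal             87
1     CS     83   Quinn             93
8   Math     86     Cal             96
3   Hist     95     Cal            105
filter rows where score > 61:
  course  score student  score_plus_10
6    Bio     73   Quinn             83
7   Math     73     Cal             83
4   Math     77     Cal             87
1     CS     83   Quinn             93
8   Math     86     Cal             96
3   Hist     95     Cal            105
group by course, mean of score_plus_10:
        score_plus_10
course               
Bio         83.000000
CS          93.000000
Hist       105.000000
Math        88.666667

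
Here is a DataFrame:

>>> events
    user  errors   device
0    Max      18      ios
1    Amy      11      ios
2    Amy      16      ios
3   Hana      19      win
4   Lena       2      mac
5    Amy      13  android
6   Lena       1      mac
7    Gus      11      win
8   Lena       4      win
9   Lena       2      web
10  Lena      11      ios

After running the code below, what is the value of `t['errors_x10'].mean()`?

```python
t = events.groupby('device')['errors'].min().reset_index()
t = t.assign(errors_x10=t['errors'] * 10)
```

62.0

group by device, min of errors:
device
android    13
ios        11
mac         1
web         2
win         4
Name: errors, dtype: int64
reset_index():
    device  errors
0  android      13
1      ios      11
2      mac       1
3      web       2
4      win       4
add column errors_x10 = t['errors'] * 10:
    device  errors  errors_x10
0  android      13         130
1      ios      11         110
2      mac       1          10
3      web       2          20
4      win       4          40
mean of column 'errors_x10' → 62.0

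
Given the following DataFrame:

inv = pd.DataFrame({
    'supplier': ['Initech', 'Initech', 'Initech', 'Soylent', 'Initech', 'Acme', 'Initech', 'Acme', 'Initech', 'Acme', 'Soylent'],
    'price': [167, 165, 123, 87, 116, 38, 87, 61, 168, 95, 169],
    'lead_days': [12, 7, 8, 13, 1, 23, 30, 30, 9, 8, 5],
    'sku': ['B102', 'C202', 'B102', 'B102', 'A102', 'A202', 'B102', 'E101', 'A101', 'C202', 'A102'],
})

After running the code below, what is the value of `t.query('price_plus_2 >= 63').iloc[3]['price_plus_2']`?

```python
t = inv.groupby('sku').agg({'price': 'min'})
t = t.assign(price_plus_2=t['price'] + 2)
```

97

group by sku, min of price:
      price
sku        
A101    168
A102    116
A202     38
B102     87
C202     95
E101     61
add column price_plus_2 = t['price'] + 2:
      price  price_plus_2
sku                      
A101    168           170
A102    116           118
A202     38            40
B102     87            89
C202     95            97
E101     61            63
filter rows where price_plus_2 >= 63:
      price  price_plus_2
sku                      
A101    168           170
A102    116           118
B102     87            89
C202     95            97
E101     61            63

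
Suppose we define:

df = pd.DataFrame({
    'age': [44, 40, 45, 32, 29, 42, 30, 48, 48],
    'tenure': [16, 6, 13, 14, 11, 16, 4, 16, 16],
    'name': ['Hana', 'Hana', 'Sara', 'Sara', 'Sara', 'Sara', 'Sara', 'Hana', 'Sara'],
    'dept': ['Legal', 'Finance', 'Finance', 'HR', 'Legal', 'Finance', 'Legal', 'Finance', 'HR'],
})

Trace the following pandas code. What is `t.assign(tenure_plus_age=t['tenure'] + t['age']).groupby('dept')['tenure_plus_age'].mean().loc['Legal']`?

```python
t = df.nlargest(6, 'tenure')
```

60.0

take 6 rows with largest tenure:
   age  tenure  name     dept
0   44      16  Hana    Legal
5   42      16  Sara  Finance
7   48      16  Hana  Finance
8   48      16  Sara       HR
3   32      14  Sara       HR
2   45      13  Sara  Finance
add column tenure_plus_age = t['tenure'] + t['age']:
   age  tenure  name     dept  tenure_plus_age
0   44      16  Hana    Legal               60
5   42      16  Sara  Finance               58
7   48      16  Hana  Finance               64
8   48      16  Sara       HR               64
3   32      14  Sara       HR               46
2   45      13  Sara  Finance               58
group by dept, mean of tenure_plus_age:
dept
Finance    60.0
HR         55.0
Legal      60.0
Name: tenure_plus_age, dtype: float64
Then the value at index 'Legal': 60.0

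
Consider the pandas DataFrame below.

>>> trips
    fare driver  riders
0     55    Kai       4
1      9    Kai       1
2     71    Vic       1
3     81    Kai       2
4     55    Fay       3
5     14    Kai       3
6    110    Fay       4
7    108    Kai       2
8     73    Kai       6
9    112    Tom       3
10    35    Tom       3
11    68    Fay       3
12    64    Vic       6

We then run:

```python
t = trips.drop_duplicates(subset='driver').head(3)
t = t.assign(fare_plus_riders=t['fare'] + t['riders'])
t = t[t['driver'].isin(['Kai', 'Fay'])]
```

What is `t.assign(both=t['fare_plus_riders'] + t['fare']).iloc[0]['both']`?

114

drop duplicate driver (keep=first):
   fare driver  riders
0    55    Kai       4
2    71    Vic       1
4    55    Fay       3
9   112    Tom       3
take first 3 rows:
   fare driver  riders
0    55    Kai       4
2    71    Vic       1
4    55    Fay       3
add column fare_plus_riders = t['fare'] + t['riders']:
   fare driver  riders  fare_plus_riders
0    55    Kai       4                59
2    71    Vic       1                72
4    55    Fay       3                58
filter rows where driver in ['Kai', 'Fay']:
   fare driver  riders  fare_plus_riders
0    55    Kai       4                59
4    55    Fay       3                58
add column both = t['fare_plus_riders'] + t['fare']:
   fare driver  riders  fare_plus_riders  both
0    55    Kai       4                59   114
4    55    Fay       3                58   113
Finally, value at position 0, column 'both' = 114.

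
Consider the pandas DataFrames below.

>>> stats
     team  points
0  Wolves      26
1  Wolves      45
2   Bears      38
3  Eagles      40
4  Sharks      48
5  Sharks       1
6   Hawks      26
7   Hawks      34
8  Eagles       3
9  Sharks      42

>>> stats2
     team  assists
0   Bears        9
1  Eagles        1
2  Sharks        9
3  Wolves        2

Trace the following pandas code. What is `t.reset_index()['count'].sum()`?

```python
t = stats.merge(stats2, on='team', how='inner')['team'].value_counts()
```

8

merge on 'team' (how='inner') → 8 rows:
     team  points  assists
0  Wolves      26        2
1  Wolves      45        2
2   Bears      38        9
3  Eagles      40        1
4  Sharks      48        9
5  Sharks       1        9
6  Eagles       3        1
7  Sharks      42        9
value_counts of team:
team
Sharks    3
Wolves    2
Eagles    2
Bears     1
Name: count, dtype: int64
reset_index():
     team  count
0  Sharks      3
1  Wolves      2
2  Eagles      2
3   Bears      1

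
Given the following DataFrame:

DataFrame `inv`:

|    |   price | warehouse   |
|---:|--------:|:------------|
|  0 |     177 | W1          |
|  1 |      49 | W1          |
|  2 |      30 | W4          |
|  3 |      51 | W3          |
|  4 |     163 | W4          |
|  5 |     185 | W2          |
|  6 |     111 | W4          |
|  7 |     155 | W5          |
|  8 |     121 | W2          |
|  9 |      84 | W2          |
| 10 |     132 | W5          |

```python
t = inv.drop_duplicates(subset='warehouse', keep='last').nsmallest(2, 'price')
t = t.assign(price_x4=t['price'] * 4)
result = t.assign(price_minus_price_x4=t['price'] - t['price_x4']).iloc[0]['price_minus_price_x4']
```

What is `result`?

drop duplicate warehouse (keep=last):
    price warehouse
1      49        W1
3      51        W3
6     111        W4
9      84        W2
10    132        W5
take 2 rows with smallest price:
   price warehouse
1     49        W1
3     51        W3
add column price_x4 = t['price'] * 4:
   price warehouse  price_x4
1     49        W1       196
3     51        W3       204
add column price_minus_price_x4 = t['price'] - t['price_x4']:
   price warehouse  price_x4  price_minus_price_x4
1     49        W1       196                  -147
3     51        W3       204                  -153
value at position 0, column 'price_minus_price_x4' → -147

-147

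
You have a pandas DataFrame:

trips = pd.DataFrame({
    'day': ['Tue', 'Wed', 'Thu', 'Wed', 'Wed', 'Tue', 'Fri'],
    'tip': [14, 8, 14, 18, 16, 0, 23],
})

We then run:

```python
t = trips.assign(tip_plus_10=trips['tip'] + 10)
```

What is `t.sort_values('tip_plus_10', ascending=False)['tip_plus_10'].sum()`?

add column tip_plus_10 = trips['tip'] + 10:
   day  tip  tip_plus_10
0  Tue   14           24
1  Wed    8           18
2  Thu   14           24
3  Wed   18           28
4  Wed   16           26
5  Tue    0           10
6  Fri   23           33
sort by tip_plus_10 descending:
   day  tip  tip_plus_10
6  Fri   23           33
3  Wed   18           28
4  Wed   16           26
0  Tue   14           24
2  Thu   14           24
1  Wed    8           18
5  Tue    0           10

163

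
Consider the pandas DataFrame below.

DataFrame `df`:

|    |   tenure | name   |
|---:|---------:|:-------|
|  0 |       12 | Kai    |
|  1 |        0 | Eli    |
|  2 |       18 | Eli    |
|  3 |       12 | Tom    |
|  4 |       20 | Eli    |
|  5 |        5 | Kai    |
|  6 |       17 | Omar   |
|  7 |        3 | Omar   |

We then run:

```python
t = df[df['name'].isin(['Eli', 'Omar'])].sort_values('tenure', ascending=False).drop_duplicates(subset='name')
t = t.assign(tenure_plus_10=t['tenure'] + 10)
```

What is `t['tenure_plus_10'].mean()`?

28.5

filter rows where name in ['Eli', 'Omar']:
   tenure  name
1       0   Eli
2      18   Eli
4      20   Eli
6      17  Omar
7       3  Omar
sort by tenure descending:
   tenure  name
4      20   Eli
2      18   Eli
6      17  Omar
7       3  Omar
1       0   Eli
drop duplicate name (keep=first):
   tenure  name
4      20   Eli
6      17  Omar
add column tenure_plus_10 = t['tenure'] + 10:
   tenure  name  tenure_plus_10
4      20   Eli              30
6      17  Omar              27
Hence 28.5.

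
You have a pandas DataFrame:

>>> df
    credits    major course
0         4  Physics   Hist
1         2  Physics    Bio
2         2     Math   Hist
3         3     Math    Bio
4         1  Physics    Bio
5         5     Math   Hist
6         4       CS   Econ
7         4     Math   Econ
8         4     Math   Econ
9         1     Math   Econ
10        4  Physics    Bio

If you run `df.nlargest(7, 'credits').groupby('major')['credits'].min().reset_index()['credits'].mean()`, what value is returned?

3.66666666667

take 7 rows with largest credits:
    credits    major course
5         5     Math   Hist
0         4  Physics   Hist
6         4       CS   Econ
7         4     Math   Econ
8         4     Math   Econ
10        4  Physics    Bio
3         3     Math    Bio
group by major, min of credits:
major
CS         4
Math       3
Physics    4
Name: credits, dtype: int64
reset_index():
     major  credits
0       CS        4
1     Math        3
2  Physics        4
Finally, mean of column 'credits' = 3.66666666667.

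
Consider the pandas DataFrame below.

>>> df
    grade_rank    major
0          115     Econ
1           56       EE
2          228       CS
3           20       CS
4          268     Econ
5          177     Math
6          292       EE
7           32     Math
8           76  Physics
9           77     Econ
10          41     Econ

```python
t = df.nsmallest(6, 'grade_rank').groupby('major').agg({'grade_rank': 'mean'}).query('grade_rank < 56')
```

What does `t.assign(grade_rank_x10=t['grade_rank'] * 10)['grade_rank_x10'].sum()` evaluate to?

take 6 rows with smallest grade_rank:
    grade_rank    major
3           20       CS
7           32     Math
10          41     Econ
1           56       EE
8           76  Physics
9           77     Econ
group by major, mean of grade_rank:
         grade_rank
major              
CS             20.0
EE             56.0
Econ           59.0
Math           32.0
Physics        76.0
filter rows where grade_rank < 56:
       grade_rank
major            
CS           20.0
Math         32.0
add column grade_rank_x10 = t['grade_rank'] * 10:
       grade_rank  grade_rank_x10
major                            
CS           20.0           200.0
Math         32.0           320.0

520.0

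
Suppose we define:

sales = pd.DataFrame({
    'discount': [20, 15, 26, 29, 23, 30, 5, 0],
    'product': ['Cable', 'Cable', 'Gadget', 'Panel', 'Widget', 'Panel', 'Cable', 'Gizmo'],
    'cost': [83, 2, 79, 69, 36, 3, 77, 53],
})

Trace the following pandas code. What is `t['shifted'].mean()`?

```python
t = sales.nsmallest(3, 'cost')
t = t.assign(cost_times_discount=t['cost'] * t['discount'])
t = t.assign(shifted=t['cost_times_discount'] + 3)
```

take 3 rows with smallest cost:
   discount product  cost
1        15   Cable     2
5        30   Panel     3
4        23  Widget    36
add column cost_times_discount = t['cost'] * t['discount']:
   discount product  cost  cost_times_discount
1        15   Cable     2                   30
5        30   Panel     3                   90
4        23  Widget    36                  828
add column shifted = t['cost_times_discount'] + 3:
   discount product  cost  cost_times_discount  shifted
1        15   Cable     2                   30       33
5        30   Panel     3                   90       93
4        23  Widget    36                  828      831
The mean of column 'shifted' is 319.0.

319.0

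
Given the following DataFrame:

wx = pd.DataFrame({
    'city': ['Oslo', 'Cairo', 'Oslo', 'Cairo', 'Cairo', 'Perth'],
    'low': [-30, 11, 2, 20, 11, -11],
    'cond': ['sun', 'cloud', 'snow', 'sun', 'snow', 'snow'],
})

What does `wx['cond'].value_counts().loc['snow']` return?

3

value_counts of cond:
cond
snow     3
sun      2
cloud    1
Name: count, dtype: int64
The value at index 'snow' is 3.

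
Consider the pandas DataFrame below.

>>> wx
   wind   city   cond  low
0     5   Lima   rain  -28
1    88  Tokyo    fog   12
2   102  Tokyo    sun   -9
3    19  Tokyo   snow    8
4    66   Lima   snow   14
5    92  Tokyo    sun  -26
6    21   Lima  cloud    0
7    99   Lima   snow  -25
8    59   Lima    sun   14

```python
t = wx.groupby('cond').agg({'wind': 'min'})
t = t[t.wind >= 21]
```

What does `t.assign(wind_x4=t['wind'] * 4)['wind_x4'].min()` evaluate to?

group by cond, min of wind:
       wind
cond       
cloud    21
fog      88
rain      5
snow     19
sun      59
filter rows where wind >= 21:
       wind
cond       
cloud    21
fog      88
sun      59
add column wind_x4 = t['wind'] * 4:
       wind  wind_x4
cond                
cloud    21       84
fog      88      352
sun      59      236
Taking the min of column 'wind_x4' gives 84.

84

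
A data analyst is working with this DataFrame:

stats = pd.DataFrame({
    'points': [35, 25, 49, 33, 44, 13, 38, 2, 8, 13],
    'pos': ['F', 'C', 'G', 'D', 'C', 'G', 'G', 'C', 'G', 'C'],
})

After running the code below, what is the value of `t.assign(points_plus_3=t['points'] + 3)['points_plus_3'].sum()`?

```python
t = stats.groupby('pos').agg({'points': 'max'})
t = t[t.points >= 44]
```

99

group by pos, max of points:
     points
pos        
C        44
D        33
F        35
G        49
filter rows where points >= 44:
     points
pos        
C        44
G        49
add column points_plus_3 = t['points'] + 3:
     points  points_plus_3
pos                       
C        44             47
G        49             52
sum of column 'points_plus_3' → 99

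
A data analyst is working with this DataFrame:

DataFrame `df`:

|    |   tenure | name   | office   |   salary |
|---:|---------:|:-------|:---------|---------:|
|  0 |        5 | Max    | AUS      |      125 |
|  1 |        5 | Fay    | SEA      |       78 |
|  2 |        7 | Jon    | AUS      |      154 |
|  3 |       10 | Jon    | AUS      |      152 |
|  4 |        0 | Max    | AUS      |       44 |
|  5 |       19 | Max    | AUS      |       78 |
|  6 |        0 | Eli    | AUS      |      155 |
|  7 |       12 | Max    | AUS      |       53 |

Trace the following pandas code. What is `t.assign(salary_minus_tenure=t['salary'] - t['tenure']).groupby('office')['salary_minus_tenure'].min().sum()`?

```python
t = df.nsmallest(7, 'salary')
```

take 7 rows with smallest salary:
   tenure name office  salary
4       0  Max    AUS      44
7      12  Max    AUS      53
1       5  Fay    SEA      78
5      19  Max    AUS      78
0       5  Max    AUS     125
3      10  Jon    AUS     152
2       7  Jon    AUS     154
add column salary_minus_tenure = t['salary'] - t['tenure']:
   tenure name office  salary  salary_minus_tenure
4       0  Max    AUS      44                   44
7      12  Max    AUS      53                   41
1       5  Fay    SEA      78                   73
5      19  Max    AUS      78                   59
0       5  Max    AUS     125                  120
3      10  Jon    AUS     152                  142
2       7  Jon    AUS     154                  147
group by office, min of salary_minus_tenure:
office
AUS    41
SEA    73
Name: salary_minus_tenure, dtype: int64
So sum() = 114.

114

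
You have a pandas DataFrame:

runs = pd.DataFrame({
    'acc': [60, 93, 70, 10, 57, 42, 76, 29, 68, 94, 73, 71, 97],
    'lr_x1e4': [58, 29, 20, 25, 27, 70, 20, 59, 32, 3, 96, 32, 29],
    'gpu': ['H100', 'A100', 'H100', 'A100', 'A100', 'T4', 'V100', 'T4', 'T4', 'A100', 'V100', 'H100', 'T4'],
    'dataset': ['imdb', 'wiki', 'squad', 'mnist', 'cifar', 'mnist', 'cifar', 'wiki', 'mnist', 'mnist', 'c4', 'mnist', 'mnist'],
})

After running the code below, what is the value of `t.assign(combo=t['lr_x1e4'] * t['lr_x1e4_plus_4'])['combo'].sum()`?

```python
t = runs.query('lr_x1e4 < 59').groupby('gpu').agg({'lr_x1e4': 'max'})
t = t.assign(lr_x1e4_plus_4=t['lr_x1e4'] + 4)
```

6185

filter rows where lr_x1e4 < 59:
    acc  lr_x1e4   gpu dataset
0    60       58  H100    imdb
1    93       29  A100    wiki
2    70       20  H100   squad
3    10       25  A100   mnist
4    57       27  A100   cifar
6    76       20  V100   cifar
8    68       32    T4   mnist
9    94        3  A100   mnist
11   71       32  H100   mnist
12   97       29    T4   mnist
group by gpu, max of lr_x1e4:
      lr_x1e4
gpu          
A100       29
H100       58
T4         32
V100       20
add column lr_x1e4_plus_4 = t['lr_x1e4'] + 4:
      lr_x1e4  lr_x1e4_plus_4
gpu                          
A100       29              33
H100       58              62
T4         32              36
V100       20              24
add column combo = t['lr_x1e4'] * t['lr_x1e4_plus_4']:
      lr_x1e4  lr_x1e4_plus_4  combo
gpu                                 
A100       29              33    957
H100       58              62   3596
T4         32              36   1152
V100       20              24    480
Then the sum of column 'combo': 6185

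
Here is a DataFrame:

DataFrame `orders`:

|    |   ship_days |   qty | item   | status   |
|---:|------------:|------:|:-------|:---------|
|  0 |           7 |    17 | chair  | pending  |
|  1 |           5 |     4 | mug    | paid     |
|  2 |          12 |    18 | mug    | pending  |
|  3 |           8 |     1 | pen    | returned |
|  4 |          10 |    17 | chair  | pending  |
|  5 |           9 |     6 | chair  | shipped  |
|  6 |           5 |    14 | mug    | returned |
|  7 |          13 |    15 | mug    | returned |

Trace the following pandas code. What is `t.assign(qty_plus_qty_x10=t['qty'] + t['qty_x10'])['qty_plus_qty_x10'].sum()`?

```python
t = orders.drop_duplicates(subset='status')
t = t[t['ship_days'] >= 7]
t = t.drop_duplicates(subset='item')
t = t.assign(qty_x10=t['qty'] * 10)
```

drop duplicate status (keep=first):
   ship_days  qty   item    status
0          7   17  chair   pending
1          5    4    mug      paid
3          8    1    pen  returned
5          9    6  chair   shipped
filter rows where ship_days >= 7:
   ship_days  qty   item    status
0          7   17  chair   pending
3          8    1    pen  returned
5          9    6  chair   shipped
drop duplicate item (keep=first):
   ship_days  qty   item    status
0          7   17  chair   pending
3          8    1    pen  returned
add column qty_x10 = t['qty'] * 10:
   ship_days  qty   item    status  qty_x10
0          7   17  chair   pending      170
3          8    1    pen  returned       10
add column qty_plus_qty_x10 = t['qty'] + t['qty_x10']:
   ship_days  qty   item    status  qty_x10  qty_plus_qty_x10
0          7   17  chair   pending      170               187
3          8    1    pen  returned       10                11
So sum() = 198.

198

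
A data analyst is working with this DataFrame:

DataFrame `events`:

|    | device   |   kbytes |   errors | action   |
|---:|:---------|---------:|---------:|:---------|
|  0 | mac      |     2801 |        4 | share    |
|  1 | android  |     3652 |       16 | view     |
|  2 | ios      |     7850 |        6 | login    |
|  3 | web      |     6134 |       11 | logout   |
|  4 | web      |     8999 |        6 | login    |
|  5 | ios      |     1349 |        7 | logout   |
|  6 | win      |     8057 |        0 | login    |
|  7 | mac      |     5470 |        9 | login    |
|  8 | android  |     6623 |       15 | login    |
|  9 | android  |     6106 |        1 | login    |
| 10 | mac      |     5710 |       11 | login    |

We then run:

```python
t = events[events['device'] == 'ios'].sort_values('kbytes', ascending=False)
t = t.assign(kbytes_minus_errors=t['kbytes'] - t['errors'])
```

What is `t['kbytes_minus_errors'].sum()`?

filter rows where device == 'ios':
  device  kbytes  errors  action
2    ios    7850       6   login
5    ios    1349       7  logout
sort by kbytes descending:
  device  kbytes  errors  action
2    ios    7850       6   login
5    ios    1349       7  logout
add column kbytes_minus_errors = t['kbytes'] - t['errors']:
  device  kbytes  errors  action  kbytes_minus_errors
2    ios    7850       6   login                 7844
5    ios    1349       7  logout                 1342
Hence 9186.

9186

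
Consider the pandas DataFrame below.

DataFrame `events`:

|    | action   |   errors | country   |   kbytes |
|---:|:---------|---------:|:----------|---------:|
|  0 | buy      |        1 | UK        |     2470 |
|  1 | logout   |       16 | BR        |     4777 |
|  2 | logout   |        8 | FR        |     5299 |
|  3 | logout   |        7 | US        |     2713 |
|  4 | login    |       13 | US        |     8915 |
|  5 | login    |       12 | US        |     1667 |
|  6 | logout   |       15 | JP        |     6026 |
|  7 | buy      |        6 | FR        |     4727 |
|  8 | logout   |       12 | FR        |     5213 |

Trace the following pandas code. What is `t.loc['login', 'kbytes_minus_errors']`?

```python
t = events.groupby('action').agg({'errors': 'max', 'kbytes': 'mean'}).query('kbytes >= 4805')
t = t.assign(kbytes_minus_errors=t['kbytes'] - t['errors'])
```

group by action: max(errors), mean(kbytes):
        errors  kbytes
action                
buy          6  3598.5
login       13  5291.0
logout      16  4805.6
filter rows where kbytes >= 4805:
        errors  kbytes
action                
login       13  5291.0
logout      16  4805.6
add column kbytes_minus_errors = t['kbytes'] - t['errors']:
        errors  kbytes  kbytes_minus_errors
action                                     
login       13  5291.0               5278.0
logout      16  4805.6               4789.6
Taking the value at row 'login', column 'kbytes_minus_errors' gives 5278.0.

5278.0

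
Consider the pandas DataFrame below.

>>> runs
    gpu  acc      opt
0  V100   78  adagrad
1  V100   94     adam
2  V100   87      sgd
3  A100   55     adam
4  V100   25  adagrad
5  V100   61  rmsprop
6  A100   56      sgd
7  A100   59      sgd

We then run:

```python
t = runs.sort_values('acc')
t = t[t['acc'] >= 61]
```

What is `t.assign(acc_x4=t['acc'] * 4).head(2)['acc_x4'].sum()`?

556

sort by acc:
    gpu  acc      opt
4  V100   25  adagrad
3  A100   55     adam
6  A100   56      sgd
7  A100   59      sgd
5  V100   61  rmsprop
0  V100   78  adagrad
2  V100   87      sgd
1  V100   94     adam
filter rows where acc >= 61:
    gpu  acc      opt
5  V100   61  rmsprop
0  V100   78  adagrad
2  V100   87      sgd
1  V100   94     adam
add column acc_x4 = t['acc'] * 4:
    gpu  acc      opt  acc_x4
5  V100   61  rmsprop     244
0  V100   78  adagrad     312
2  V100   87      sgd     348
1  V100   94     adam     376
take first 2 rows:
    gpu  acc      opt  acc_x4
5  V100   61  rmsprop     244
0  V100   78  adagrad     312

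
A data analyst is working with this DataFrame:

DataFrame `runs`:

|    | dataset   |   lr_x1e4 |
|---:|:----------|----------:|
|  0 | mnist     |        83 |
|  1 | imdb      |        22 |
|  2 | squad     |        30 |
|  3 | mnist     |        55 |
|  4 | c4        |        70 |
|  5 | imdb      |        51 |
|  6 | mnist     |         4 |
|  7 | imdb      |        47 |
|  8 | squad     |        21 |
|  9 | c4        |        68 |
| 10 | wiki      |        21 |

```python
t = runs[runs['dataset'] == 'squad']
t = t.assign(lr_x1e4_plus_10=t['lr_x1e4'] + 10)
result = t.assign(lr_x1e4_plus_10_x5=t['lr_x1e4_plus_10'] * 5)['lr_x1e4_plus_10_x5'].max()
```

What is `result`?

filter rows where dataset == 'squad':
  dataset  lr_x1e4
2   squad       30
8   squad       21
add column lr_x1e4_plus_10 = t['lr_x1e4'] + 10:
  dataset  lr_x1e4  lr_x1e4_plus_10
2   squad       30               40
8   squad       21               31
add column lr_x1e4_plus_10_x5 = t['lr_x1e4_plus_10'] * 5:
  dataset  lr_x1e4  lr_x1e4_plus_10  lr_x1e4_plus_10_x5
2   squad       30               40                 200
8   squad       21               31                 155
Hence 200.

200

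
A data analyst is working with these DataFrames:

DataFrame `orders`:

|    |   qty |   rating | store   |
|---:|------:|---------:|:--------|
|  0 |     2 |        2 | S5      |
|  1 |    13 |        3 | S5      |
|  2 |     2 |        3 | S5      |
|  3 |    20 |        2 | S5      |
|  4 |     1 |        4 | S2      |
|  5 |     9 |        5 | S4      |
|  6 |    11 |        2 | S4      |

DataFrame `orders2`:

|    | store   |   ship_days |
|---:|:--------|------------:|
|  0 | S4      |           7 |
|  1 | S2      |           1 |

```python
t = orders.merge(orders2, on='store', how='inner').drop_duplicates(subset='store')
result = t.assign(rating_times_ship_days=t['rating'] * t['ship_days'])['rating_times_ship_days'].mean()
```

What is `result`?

merge on 'store' (how='inner') → 3 rows:
   qty  rating store  ship_days
0    1       4    S2          1
1    9       5    S4          7
2   11       2    S4          7
drop duplicate store (keep=first):
   qty  rating store  ship_days
0    1       4    S2          1
1    9       5    S4          7
add column rating_times_ship_days = t['rating'] * t['ship_days']:
   qty  rating store  ship_days  rating_times_ship_days
0    1       4    S2          1                       4
1    9       5    S4          7                      35
Finally, mean of column 'rating_times_ship_days' = 19.5.

19.5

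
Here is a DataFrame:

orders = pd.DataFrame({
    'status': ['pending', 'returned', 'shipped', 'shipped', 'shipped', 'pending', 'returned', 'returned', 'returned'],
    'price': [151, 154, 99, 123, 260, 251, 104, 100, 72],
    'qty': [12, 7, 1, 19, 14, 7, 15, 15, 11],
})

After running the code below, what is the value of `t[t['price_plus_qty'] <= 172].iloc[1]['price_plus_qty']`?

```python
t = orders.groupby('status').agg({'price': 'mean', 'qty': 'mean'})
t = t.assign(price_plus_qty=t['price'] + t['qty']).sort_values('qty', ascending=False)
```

group by status: mean(price), mean(qty):
               price        qty
status                         
pending   201.000000   9.500000
returned  107.500000  12.000000
shipped   160.666667  11.333333
add column price_plus_qty = t['price'] + t['qty']:
               price        qty  price_plus_qty
status                                         
pending   201.000000   9.500000           210.5
returned  107.500000  12.000000           119.5
shipped   160.666667  11.333333           172.0
sort by qty descending:
               price        qty  price_plus_qty
status                                         
returned  107.500000  12.000000           119.5
shipped   160.666667  11.333333           172.0
pending   201.000000   9.500000           210.5
filter rows where price_plus_qty <= 172:
               price        qty  price_plus_qty
status                                         
returned  107.500000  12.000000           119.5
shipped   160.666667  11.333333           172.0
Taking the value at position 1, column 'price_plus_qty' gives 172.0.

172.0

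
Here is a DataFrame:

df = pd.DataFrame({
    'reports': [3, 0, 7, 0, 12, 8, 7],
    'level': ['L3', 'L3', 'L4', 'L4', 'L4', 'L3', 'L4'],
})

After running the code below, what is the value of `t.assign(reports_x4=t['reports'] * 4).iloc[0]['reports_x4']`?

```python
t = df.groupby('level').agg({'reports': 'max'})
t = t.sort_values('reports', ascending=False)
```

48

group by level, max of reports:
       reports
level         
L3           8
L4          12
sort by reports descending:
       reports
level         
L4          12
L3           8
add column reports_x4 = t['reports'] * 4:
       reports  reports_x4
level                     
L4          12          48
L3           8          32
value at position 0, column 'reports_x4' → 48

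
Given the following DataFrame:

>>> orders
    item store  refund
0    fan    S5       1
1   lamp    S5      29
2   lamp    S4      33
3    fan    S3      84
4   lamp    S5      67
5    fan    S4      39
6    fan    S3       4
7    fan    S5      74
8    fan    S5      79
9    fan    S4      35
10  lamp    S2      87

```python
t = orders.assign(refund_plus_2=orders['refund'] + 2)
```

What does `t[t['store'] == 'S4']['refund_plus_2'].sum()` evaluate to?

add column refund_plus_2 = orders['refund'] + 2:
    item store  refund  refund_plus_2
0    fan    S5       1              3
1   lamp    S5      29             31
2   lamp    S4      33             35
3    fan    S3      84             86
4   lamp    S5      67             69
5    fan    S4      39             41
6    fan    S3       4              6
7    fan    S5      74             76
8    fan    S5      79             81
9    fan    S4      35             37
10  lamp    S2      87             89
filter rows where store == 'S4':
   item store  refund  refund_plus_2
2  lamp    S4      33             35
5   fan    S4      39             41
9   fan    S4      35             37
Finally, sum of column 'refund_plus_2' = 113.

113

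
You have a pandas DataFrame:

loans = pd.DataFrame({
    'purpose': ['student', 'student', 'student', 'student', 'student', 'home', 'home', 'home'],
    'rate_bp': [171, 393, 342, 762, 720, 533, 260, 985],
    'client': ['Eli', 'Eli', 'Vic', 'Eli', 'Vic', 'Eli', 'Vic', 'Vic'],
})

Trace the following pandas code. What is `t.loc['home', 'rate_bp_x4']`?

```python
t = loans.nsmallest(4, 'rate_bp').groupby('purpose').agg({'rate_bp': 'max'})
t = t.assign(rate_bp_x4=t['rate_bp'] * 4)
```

1040

take 4 rows with smallest rate_bp:
   purpose  rate_bp client
0  student      171    Eli
6     home      260    Vic
2  student      342    Vic
1  student      393    Eli
group by purpose, max of rate_bp:
         rate_bp
purpose         
home         260
student      393
add column rate_bp_x4 = t['rate_bp'] * 4:
         rate_bp  rate_bp_x4
purpose                     
home         260        1040
student      393        1572
Finally, value at row 'home', column 'rate_bp_x4' = 1040.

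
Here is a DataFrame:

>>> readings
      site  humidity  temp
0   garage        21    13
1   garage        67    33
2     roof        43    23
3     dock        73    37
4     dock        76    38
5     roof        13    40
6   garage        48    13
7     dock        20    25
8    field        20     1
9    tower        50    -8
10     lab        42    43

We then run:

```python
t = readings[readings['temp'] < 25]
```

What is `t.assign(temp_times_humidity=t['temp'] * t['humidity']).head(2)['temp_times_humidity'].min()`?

filter rows where temp < 25:
     site  humidity  temp
0  garage        21    13
2    roof        43    23
6  garage        48    13
8   field        20     1
9   tower        50    -8
add column temp_times_humidity = t['temp'] * t['humidity']:
     site  humidity  temp  temp_times_humidity
0  garage        21    13                  273
2    roof        43    23                  989
6  garage        48    13                  624
8   field        20     1                   20
9   tower        50    -8                 -400
take first 2 rows:
     site  humidity  temp  temp_times_humidity
0  garage        21    13                  273
2    roof        43    23                  989

273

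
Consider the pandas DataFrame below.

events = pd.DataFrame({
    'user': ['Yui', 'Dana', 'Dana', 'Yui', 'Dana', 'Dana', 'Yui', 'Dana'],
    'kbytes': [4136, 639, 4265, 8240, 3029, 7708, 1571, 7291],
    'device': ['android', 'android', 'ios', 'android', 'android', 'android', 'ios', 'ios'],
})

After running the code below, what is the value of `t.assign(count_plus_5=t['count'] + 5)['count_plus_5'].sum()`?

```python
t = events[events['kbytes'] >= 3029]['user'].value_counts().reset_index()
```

filter rows where kbytes >= 3029:
   user  kbytes   device
0   Yui    4136  android
2  Dana    4265      ios
3   Yui    8240  android
4  Dana    3029  android
5  Dana    7708  android
7  Dana    7291      ios
value_counts of user:
user
Dana    4
Yui     2
Name: count, dtype: int64
reset_index():
   user  count
0  Dana      4
1   Yui      2
add column count_plus_5 = t['count'] + 5:
   user  count  count_plus_5
0  Dana      4             9
1   Yui      2             7
sum of column 'count_plus_5' → 16

16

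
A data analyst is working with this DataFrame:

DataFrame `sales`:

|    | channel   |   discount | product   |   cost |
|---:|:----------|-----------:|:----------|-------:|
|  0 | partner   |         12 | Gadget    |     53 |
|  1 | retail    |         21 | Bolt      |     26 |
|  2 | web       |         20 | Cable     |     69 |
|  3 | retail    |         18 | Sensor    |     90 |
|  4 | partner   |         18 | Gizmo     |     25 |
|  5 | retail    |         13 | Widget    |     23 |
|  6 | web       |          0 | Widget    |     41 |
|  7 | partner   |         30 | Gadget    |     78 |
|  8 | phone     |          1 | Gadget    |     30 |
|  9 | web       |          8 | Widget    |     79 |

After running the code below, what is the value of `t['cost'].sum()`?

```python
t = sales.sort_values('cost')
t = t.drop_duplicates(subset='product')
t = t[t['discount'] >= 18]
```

210

sort by cost:
   channel  discount product  cost
5   retail        13  Widget    23
4  partner        18   Gizmo    25
1   retail        21    Bolt    26
8    phone         1  Gadget    30
6      web         0  Widget    41
0  partner        12  Gadget    53
2      web        20   Cable    69
7  partner        30  Gadget    78
9      web         8  Widget    79
3   retail        18  Sensor    90
drop duplicate product (keep=first):
   channel  discount product  cost
5   retail        13  Widget    23
4  partner        18   Gizmo    25
1   retail        21    Bolt    26
8    phone         1  Gadget    30
2      web        20   Cable    69
3   retail        18  Sensor    90
filter rows where discount >= 18:
   channel  discount product  cost
4  partner        18   Gizmo    25
1   retail        21    Bolt    26
2      web        20   Cable    69
3   retail        18  Sensor    90
Taking the sum of column 'cost' gives 210.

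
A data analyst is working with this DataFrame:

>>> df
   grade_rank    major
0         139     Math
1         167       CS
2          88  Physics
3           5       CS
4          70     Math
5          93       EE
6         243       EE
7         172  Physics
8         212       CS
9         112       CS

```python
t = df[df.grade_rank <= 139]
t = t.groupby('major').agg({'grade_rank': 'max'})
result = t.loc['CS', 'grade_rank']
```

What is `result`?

112

filter rows where grade_rank <= 139:
   grade_rank    major
0         139     Math
2          88  Physics
3           5       CS
4          70     Math
5          93       EE
9         112       CS
group by major, max of grade_rank:
         grade_rank
major              
CS              112
EE               93
Math            139
Physics          88
Then the value at row 'CS', column 'grade_rank': 112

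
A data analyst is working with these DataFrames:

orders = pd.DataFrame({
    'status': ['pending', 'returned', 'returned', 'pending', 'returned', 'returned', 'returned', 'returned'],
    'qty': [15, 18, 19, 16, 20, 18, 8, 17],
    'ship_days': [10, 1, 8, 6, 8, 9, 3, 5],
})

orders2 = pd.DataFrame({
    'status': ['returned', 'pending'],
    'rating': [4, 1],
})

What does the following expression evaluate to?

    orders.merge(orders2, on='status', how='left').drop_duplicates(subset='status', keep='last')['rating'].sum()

merge on 'status' (how='left') → 8 rows:
     status  qty  ship_days  rating
0   pending   15         10       1
1  returned   18          1       4
2  returned   19          8       4
3   pending   16          6       1
4  returned   20          8       4
5  returned   18          9       4
6  returned    8          3       4
7  returned   17          5       4
drop duplicate status (keep=last):
     status  qty  ship_days  rating
3   pending   16          6       1
7  returned   17          5       4
Hence 5.

5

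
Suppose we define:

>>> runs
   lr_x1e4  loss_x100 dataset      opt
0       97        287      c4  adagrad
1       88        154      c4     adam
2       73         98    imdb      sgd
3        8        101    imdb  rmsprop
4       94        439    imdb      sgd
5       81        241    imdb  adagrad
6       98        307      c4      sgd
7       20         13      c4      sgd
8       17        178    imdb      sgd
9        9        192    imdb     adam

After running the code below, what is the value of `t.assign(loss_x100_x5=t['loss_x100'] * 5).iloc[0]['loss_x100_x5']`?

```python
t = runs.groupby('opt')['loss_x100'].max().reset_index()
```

group by opt, max of loss_x100:
opt
adagrad    287
adam       192
rmsprop    101
sgd        439
Name: loss_x100, dtype: int64
reset_index():
       opt  loss_x100
0  adagrad        287
1     adam        192
2  rmsprop        101
3      sgd        439
add column loss_x100_x5 = t['loss_x100'] * 5:
       opt  loss_x100  loss_x100_x5
0  adagrad        287          1435
1     adam        192           960
2  rmsprop        101           505
3      sgd        439          2195
Hence 1435.

1435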